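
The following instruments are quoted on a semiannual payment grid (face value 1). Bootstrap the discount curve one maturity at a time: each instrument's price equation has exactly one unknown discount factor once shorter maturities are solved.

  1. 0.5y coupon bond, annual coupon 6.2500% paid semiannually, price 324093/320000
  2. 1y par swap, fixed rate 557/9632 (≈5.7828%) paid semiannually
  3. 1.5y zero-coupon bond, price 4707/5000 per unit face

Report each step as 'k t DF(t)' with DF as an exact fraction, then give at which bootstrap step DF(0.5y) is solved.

1 1/2 9821/10000
2 1 9443/10000
3 3/2 4707/5000
DF(0.5y) is solved at step 1

step 1 [0.5y] bond c/2=1/32: DF=(324093/320000 − 1/32·(0))/(1+1/32) = 9821/10000 ≈ 0.982100
step 2 [1y] swap r/2=557/19264: DF=(1 − 557/19264·(0.982100))/(1+557/19264) = 9443/10000 ≈ 0.944300
step 3 [1.5y] zero: DF = P = 4707/5000 ≈ 0.941400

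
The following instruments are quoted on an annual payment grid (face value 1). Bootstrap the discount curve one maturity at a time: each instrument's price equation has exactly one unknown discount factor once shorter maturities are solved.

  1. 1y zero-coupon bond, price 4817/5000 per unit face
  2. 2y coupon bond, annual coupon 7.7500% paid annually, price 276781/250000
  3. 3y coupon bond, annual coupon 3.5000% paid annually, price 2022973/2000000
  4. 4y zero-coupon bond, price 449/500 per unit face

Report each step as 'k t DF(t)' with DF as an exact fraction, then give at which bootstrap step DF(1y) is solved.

1 1 4817/5000
2 2 4791/5000
3 3 9123/10000
4 4 449/500
DF(1y) is solved at step 1

step 1 [1y] zero: DF = P = 4817/5000 ≈ 0.963400
step 2 [2y] bond c/1=31/400: DF=(276781/250000 − 31/400·(0.963400))/(1+31/400) = 4791/5000 ≈ 0.958200
step 3 [3y] bond c/1=7/200: DF=(2022973/2000000 − 7/200·(0.963400+0.958200))/(1+7/200) = 9123/10000 ≈ 0.912300
step 4 [4y] zero: DF = P = 449/500 ≈ 0.898000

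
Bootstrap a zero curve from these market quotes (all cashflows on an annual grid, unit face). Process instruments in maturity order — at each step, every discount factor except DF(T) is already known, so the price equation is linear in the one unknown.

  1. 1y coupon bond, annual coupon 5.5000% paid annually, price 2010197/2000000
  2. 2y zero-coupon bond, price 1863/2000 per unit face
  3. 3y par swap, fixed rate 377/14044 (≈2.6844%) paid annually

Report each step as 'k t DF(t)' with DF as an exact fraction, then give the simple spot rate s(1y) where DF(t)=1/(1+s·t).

1 1 9527/10000
2 2 1863/2000
3 3 4623/5000
s(1y) = (1/(9527/10000) − 1)/(1) = 473/9527 ≈ 4.9648%

step 1 [1y] bond c/1=11/200: DF=(2010197/2000000 − 11/200·(0))/(1+11/200) = 9527/10000 ≈ 0.952700
step 2 [2y] zero: DF = P = 1863/2000 ≈ 0.931500
step 3 [3y] swap r/1=377/14044: DF=(1 − 377/14044·(0.952700+0.931500))/(1+377/14044) = 4623/5000 ≈ 0.924600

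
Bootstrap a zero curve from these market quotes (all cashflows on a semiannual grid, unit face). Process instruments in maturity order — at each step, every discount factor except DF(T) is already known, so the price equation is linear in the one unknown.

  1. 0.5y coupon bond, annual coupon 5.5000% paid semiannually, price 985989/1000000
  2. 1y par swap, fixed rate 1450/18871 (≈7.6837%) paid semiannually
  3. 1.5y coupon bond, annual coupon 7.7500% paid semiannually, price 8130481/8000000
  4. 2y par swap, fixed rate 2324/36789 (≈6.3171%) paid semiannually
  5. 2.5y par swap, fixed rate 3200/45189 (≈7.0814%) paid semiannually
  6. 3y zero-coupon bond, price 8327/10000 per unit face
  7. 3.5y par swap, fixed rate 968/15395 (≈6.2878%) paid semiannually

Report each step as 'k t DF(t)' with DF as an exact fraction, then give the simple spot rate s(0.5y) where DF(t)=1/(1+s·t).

step 1 [0.5y] bond c/2=11/400: DF=(985989/1000000 − 11/400·(0))/(1+11/400) = 2399/2500 ≈ 0.959600
step 2 [1y] swap r/2=725/18871: DF=(1 − 725/18871·(0.959600))/(1+725/18871) = 371/400 ≈ 0.927500
step 3 [1.5y] bond c/2=31/800: DF=(8130481/8000000 − 31/800·(0.959600+0.927500))/(1+31/800) = 227/250 ≈ 0.908000
step 4 [2y] swap r/2=1162/36789: DF=(1 − 1162/36789·(0.959600+0.927500+0.908000))/(1+1162/36789) = 4419/5000 ≈ 0.883800
step 5 [2.5y] swap r/2=1600/45189: DF=(1 − 1600/45189·(0.959600+0.927500+0.908000+0.883800))/(1+1600/45189) = 21/25 ≈ 0.840000
step 6 [3y] zero: DF = P = 8327/10000 ≈ 0.832700
step 7 [3.5y] swap r/2=484/15395: DF=(1 − 484/15395·(0.959600+0.927500+0.908000+0.883800+0.840000+0.832700))/(1+484/15395) = 504/625 ≈ 0.806400

1 1/2 2399/2500
2 1 371/400
3 3/2 227/250
4 2 4419/5000
5 5/2 21/25
6 3 8327/10000
7 7/2 504/625
s(0.5y) = (1/(2399/2500) − 1)/(1/2) = 202/2399 ≈ 8.4202%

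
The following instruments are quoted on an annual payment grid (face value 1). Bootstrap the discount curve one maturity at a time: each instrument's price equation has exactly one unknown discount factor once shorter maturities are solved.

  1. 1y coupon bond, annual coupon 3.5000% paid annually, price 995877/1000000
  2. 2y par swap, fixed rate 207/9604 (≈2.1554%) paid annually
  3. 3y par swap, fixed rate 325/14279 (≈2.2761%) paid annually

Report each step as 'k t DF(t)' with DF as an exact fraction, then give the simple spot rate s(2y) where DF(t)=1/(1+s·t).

1 1 4811/5000
2 2 4793/5000
3 3 187/200
s(2y) = (1/(4793/5000) − 1)/(2) = 207/9586 ≈ 2.1594%

step 1 [1y] bond c/1=7/200: DF=(995877/1000000 − 7/200·(0))/(1+7/200) = 4811/5000 ≈ 0.962200
step 2 [2y] swap r/1=207/9604: DF=(1 − 207/9604·(0.962200))/(1+207/9604) = 4793/5000 ≈ 0.958600
step 3 [3y] swap r/1=325/14279: DF=(1 − 325/14279·(0.962200+0.958600))/(1+325/14279) = 187/200 ≈ 0.935000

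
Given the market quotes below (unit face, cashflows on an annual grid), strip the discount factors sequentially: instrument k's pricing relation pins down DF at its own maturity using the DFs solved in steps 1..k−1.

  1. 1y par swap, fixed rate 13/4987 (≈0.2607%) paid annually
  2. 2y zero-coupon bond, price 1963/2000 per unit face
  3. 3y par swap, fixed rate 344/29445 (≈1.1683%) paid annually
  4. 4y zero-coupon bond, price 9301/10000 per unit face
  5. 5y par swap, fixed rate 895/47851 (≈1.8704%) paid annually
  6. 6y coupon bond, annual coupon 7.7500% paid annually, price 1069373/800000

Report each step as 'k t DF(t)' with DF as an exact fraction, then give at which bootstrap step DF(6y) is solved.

step 1 [1y] swap r/1=13/4987: DF=(1 − 13/4987·(0))/(1+13/4987) = 4987/5000 ≈ 0.997400
step 2 [2y] zero: DF = P = 1963/2000 ≈ 0.981500
step 3 [3y] swap r/1=344/29445: DF=(1 − 344/29445·(0.997400+0.981500))/(1+344/29445) = 1207/1250 ≈ 0.965600
step 4 [4y] zero: DF = P = 9301/10000 ≈ 0.930100
step 5 [5y] swap r/1=895/47851: DF=(1 − 895/47851·(0.997400+0.981500+0.965600+0.930100))/(1+895/47851) = 1821/2000 ≈ 0.910500
step 6 [6y] bond c/1=31/400: DF=(1069373/800000 − 31/400·(0.997400+0.981500+0.965600+0.930100+0.910500))/(1+31/400) = 2241/2500 ≈ 0.896400

1 1 4987/5000
2 2 1963/2000
3 3 1207/1250
4 4 9301/10000
5 5 1821/2000
6 6 2241/2500
DF(6y) is solved at step 6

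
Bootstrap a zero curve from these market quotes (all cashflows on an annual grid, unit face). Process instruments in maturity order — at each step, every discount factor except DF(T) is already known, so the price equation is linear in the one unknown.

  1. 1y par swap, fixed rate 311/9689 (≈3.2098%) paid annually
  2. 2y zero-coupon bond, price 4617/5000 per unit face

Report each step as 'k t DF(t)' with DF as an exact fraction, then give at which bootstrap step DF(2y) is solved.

step 1 [1y] swap r/1=311/9689: DF=(1 − 311/9689·(0))/(1+311/9689) = 9689/10000 ≈ 0.968900
step 2 [2y] zero: DF = P = 4617/5000 ≈ 0.923400

1 1 9689/10000
2 2 4617/5000
DF(2y) is solved at step 2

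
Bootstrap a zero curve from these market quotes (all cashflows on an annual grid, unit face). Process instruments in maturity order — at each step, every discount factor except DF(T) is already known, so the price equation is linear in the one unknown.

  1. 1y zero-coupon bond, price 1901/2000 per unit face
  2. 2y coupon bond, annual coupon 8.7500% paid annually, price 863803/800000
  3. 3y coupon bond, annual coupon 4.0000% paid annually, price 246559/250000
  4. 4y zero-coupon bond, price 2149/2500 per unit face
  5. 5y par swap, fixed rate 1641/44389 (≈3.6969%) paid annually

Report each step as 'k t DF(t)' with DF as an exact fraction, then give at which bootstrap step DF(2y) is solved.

step 1 [1y] zero: DF = P = 1901/2000 ≈ 0.950500
step 2 [2y] bond c/1=7/80: DF=(863803/800000 − 7/80·(0.950500))/(1+7/80) = 2291/2500 ≈ 0.916400
step 3 [3y] bond c/1=1/25: DF=(246559/250000 − 1/25·(0.950500+0.916400))/(1+1/25) = 1753/2000 ≈ 0.876500
step 4 [4y] zero: DF = P = 2149/2500 ≈ 0.859600
step 5 [5y] swap r/1=1641/44389: DF=(1 − 1641/44389·(0.950500+0.916400+0.876500+0.859600))/(1+1641/44389) = 8359/10000 ≈ 0.835900

1 1 1901/2000
2 2 2291/2500
3 3 1753/2000
4 4 2149/2500
5 5 8359/10000
DF(2y) is solved at step 2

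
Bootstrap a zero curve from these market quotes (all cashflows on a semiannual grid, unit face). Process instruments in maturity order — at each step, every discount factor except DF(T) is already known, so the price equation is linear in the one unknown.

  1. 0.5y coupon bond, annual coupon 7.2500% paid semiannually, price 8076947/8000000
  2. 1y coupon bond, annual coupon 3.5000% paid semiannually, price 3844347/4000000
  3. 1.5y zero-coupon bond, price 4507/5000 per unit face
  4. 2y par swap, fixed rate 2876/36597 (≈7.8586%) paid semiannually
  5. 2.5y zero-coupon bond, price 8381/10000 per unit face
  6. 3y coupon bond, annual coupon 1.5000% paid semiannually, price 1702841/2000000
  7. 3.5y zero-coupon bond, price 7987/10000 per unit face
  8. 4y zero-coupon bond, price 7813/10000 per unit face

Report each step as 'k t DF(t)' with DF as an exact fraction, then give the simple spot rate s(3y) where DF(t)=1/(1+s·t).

1 1/2 9743/10000
2 1 4639/5000
3 3/2 4507/5000
4 2 4281/5000
5 5/2 8381/10000
6 3 2029/2500
7 7/2 7987/10000
8 4 7813/10000
s(3y) = (1/(2029/2500) − 1)/(3) = 157/2029 ≈ 7.7378%

step 1 [0.5y] bond c/2=29/800: DF=(8076947/8000000 − 29/800·(0))/(1+29/800) = 9743/10000 ≈ 0.974300
step 2 [1y] bond c/2=7/400: DF=(3844347/4000000 − 7/400·(0.974300))/(1+7/400) = 4639/5000 ≈ 0.927800
step 3 [1.5y] zero: DF = P = 4507/5000 ≈ 0.901400
step 4 [2y] swap r/2=1438/36597: DF=(1 − 1438/36597·(0.974300+0.927800+0.901400))/(1+1438/36597) = 4281/5000 ≈ 0.856200
step 5 [2.5y] zero: DF = P = 8381/10000 ≈ 0.838100
step 6 [3y] bond c/2=3/400: DF=(1702841/2000000 − 3/400·(0.974300+0.927800+0.901400+0.856200+0.838100))/(1+3/400) = 2029/2500 ≈ 0.811600
step 7 [3.5y] zero: DF = P = 7987/10000 ≈ 0.798700
step 8 [4y] zero: DF = P = 7813/10000 ≈ 0.781300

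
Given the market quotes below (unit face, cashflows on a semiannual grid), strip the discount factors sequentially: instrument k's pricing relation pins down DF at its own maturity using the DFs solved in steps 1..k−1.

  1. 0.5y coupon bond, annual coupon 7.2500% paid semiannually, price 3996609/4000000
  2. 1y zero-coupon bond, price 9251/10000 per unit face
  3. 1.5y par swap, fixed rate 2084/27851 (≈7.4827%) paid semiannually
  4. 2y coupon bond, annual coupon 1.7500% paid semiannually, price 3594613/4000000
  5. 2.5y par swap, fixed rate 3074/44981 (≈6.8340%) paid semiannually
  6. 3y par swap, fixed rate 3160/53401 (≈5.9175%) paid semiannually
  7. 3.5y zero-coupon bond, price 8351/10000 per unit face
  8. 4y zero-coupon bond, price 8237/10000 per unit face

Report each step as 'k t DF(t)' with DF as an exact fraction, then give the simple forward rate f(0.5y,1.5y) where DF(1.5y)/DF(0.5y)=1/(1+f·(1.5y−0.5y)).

1 1/2 4821/5000
2 1 9251/10000
3 3/2 4479/5000
4 2 8667/10000
5 5/2 8463/10000
6 3 421/500
7 7/2 8351/10000
8 4 8237/10000
f(0.5y,1.5y) = ((4821/5000)/(4479/5000) − 1)/(1) = 114/1493 ≈ 7.6356%

step 1 [0.5y] bond c/2=29/800: DF=(3996609/4000000 − 29/800·(0))/(1+29/800) = 4821/5000 ≈ 0.964200
step 2 [1y] zero: DF = P = 9251/10000 ≈ 0.925100
step 3 [1.5y] swap r/2=1042/27851: DF=(1 − 1042/27851·(0.964200+0.925100))/(1+1042/27851) = 4479/5000 ≈ 0.895800
step 4 [2y] bond c/2=7/800: DF=(3594613/4000000 − 7/800·(0.964200+0.925100+0.895800))/(1+7/800) = 8667/10000 ≈ 0.866700
step 5 [2.5y] swap r/2=1537/44981: DF=(1 − 1537/44981·(0.964200+0.925100+0.895800+0.866700))/(1+1537/44981) = 8463/10000 ≈ 0.846300
step 6 [3y] swap r/2=1580/53401: DF=(1 − 1580/53401·(0.964200+0.925100+0.895800+0.866700+0.846300))/(1+1580/53401) = 421/500 ≈ 0.842000
step 7 [3.5y] zero: DF = P = 8351/10000 ≈ 0.835100
step 8 [4y] zero: DF = P = 8237/10000 ≈ 0.823700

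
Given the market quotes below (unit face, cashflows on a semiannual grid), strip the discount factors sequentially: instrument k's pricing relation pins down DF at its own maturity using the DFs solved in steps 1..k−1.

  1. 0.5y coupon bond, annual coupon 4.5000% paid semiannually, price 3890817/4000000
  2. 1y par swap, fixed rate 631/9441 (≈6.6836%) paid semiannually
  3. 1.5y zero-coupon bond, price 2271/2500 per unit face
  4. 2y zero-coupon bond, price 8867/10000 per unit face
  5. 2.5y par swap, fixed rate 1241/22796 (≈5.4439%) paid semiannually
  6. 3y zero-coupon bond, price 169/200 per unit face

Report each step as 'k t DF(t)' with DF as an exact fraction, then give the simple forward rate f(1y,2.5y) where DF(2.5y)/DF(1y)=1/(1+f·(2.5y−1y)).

step 1 [0.5y] bond c/2=9/400: DF=(3890817/4000000 − 9/400·(0))/(1+9/400) = 9513/10000 ≈ 0.951300
step 2 [1y] swap r/2=631/18882: DF=(1 − 631/18882·(0.951300))/(1+631/18882) = 9369/10000 ≈ 0.936900
step 3 [1.5y] zero: DF = P = 2271/2500 ≈ 0.908400
step 4 [2y] zero: DF = P = 8867/10000 ≈ 0.886700
step 5 [2.5y] swap r/2=1241/45592: DF=(1 − 1241/45592·(0.951300+0.936900+0.908400+0.886700))/(1+1241/45592) = 8759/10000 ≈ 0.875900
step 6 [3y] zero: DF = P = 169/200 ≈ 0.845000

1 1/2 9513/10000
2 1 9369/10000
3 3/2 2271/2500
4 2 8867/10000
5 5/2 8759/10000
6 3 169/200
f(1y,2.5y) = ((9369/10000)/(8759/10000) − 1)/(3/2) = 1220/26277 ≈ 4.6428%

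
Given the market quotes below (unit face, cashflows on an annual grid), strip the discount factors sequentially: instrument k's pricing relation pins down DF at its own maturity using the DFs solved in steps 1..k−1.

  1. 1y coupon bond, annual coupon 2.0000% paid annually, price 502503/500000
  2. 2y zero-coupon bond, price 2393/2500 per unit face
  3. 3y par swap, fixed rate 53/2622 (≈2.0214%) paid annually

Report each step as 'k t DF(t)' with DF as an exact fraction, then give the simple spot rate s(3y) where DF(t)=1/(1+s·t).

1 1 9853/10000
2 2 2393/2500
3 3 9417/10000
s(3y) = (1/(9417/10000) − 1)/(3) = 583/28251 ≈ 2.0636%

step 1 [1y] bond c/1=1/50: DF=(502503/500000 − 1/50·(0))/(1+1/50) = 9853/10000 ≈ 0.985300
step 2 [2y] zero: DF = P = 2393/2500 ≈ 0.957200
step 3 [3y] swap r/1=53/2622: DF=(1 − 53/2622·(0.985300+0.957200))/(1+53/2622) = 9417/10000 ≈ 0.941700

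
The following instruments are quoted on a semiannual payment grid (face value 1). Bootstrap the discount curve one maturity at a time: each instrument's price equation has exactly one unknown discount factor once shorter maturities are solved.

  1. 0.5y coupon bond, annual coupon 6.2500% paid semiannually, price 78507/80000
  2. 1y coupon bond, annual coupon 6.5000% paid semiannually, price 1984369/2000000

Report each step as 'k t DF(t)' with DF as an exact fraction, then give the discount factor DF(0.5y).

step 1 [0.5y] bond c/2=1/32: DF=(78507/80000 − 1/32·(0))/(1+1/32) = 2379/2500 ≈ 0.951600
step 2 [1y] bond c/2=13/400: DF=(1984369/2000000 − 13/400·(0.951600))/(1+13/400) = 931/1000 ≈ 0.931000

1 1/2 2379/2500
2 1 931/1000
DF(0.5y) = 2379/2500 ≈ 0.951600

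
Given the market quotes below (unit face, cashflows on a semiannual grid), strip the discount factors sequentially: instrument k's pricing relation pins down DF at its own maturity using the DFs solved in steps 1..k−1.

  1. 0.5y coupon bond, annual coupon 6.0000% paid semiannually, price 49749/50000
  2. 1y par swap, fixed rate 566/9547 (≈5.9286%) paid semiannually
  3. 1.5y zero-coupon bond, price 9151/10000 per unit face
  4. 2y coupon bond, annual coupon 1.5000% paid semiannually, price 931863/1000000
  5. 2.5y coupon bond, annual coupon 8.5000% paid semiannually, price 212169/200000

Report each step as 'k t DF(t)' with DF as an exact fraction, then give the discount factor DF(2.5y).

1 1/2 483/500
2 1 4717/5000
3 3/2 9151/10000
4 2 9039/10000
5 5/2 541/625
DF(2.5y) = 541/625 ≈ 0.865600

step 1 [0.5y] bond c/2=3/100: DF=(49749/50000 − 3/100·(0))/(1+3/100) = 483/500 ≈ 0.966000
step 2 [1y] swap r/2=283/9547: DF=(1 − 283/9547·(0.966000))/(1+283/9547) = 4717/5000 ≈ 0.943400
step 3 [1.5y] zero: DF = P = 9151/10000 ≈ 0.915100
step 4 [2y] bond c/2=3/400: DF=(931863/1000000 − 3/400·(0.966000+0.943400+0.915100))/(1+3/400) = 9039/10000 ≈ 0.903900
step 5 [2.5y] bond c/2=17/400: DF=(212169/200000 − 17/400·(0.966000+0.943400+0.915100+0.903900))/(1+17/400) = 541/625 ≈ 0.865600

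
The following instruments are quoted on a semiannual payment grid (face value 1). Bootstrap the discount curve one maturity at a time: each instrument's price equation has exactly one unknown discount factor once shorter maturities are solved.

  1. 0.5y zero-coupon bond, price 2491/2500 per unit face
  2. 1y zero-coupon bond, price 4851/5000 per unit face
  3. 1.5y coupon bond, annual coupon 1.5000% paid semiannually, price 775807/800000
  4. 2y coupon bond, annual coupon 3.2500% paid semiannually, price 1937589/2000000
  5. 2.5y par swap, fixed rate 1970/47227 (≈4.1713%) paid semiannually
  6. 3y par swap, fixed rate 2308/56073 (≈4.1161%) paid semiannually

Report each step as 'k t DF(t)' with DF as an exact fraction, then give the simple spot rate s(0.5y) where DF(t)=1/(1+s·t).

1 1/2 2491/2500
2 1 4851/5000
3 3/2 9479/10000
4 2 9067/10000
5 5/2 1803/2000
6 3 4423/5000
s(0.5y) = (1/(2491/2500) − 1)/(1/2) = 18/2491 ≈ 0.7226%

step 1 [0.5y] zero: DF = P = 2491/2500 ≈ 0.996400
step 2 [1y] zero: DF = P = 4851/5000 ≈ 0.970200
step 3 [1.5y] bond c/2=3/400: DF=(775807/800000 − 3/400·(0.996400+0.970200))/(1+3/400) = 9479/10000 ≈ 0.947900
step 4 [2y] bond c/2=13/800: DF=(1937589/2000000 − 13/800·(0.996400+0.970200+0.947900))/(1+13/800) = 9067/10000 ≈ 0.906700
step 5 [2.5y] swap r/2=985/47227: DF=(1 − 985/47227·(0.996400+0.970200+0.947900+0.906700))/(1+985/47227) = 1803/2000 ≈ 0.901500
step 6 [3y] swap r/2=1154/56073: DF=(1 − 1154/56073·(0.996400+0.970200+0.947900+0.906700+0.901500))/(1+1154/56073) = 4423/5000 ≈ 0.884600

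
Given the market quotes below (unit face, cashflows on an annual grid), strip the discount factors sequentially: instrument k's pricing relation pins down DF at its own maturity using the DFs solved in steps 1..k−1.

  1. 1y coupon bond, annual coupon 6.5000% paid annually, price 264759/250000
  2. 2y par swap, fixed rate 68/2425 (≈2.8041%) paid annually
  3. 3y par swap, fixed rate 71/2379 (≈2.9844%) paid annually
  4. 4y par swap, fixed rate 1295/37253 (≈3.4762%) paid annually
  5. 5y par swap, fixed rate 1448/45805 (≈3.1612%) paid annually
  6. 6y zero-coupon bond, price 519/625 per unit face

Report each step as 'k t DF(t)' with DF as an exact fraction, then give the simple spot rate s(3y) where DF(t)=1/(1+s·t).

step 1 [1y] bond c/1=13/200: DF=(264759/250000 − 13/200·(0))/(1+13/200) = 1243/1250 ≈ 0.994400
step 2 [2y] swap r/1=68/2425: DF=(1 − 68/2425·(0.994400))/(1+68/2425) = 591/625 ≈ 0.945600
step 3 [3y] swap r/1=71/2379: DF=(1 − 71/2379·(0.994400+0.945600))/(1+71/2379) = 2287/2500 ≈ 0.914800
step 4 [4y] swap r/1=1295/37253: DF=(1 − 1295/37253·(0.994400+0.945600+0.914800))/(1+1295/37253) = 1741/2000 ≈ 0.870500
step 5 [5y] swap r/1=1448/45805: DF=(1 − 1448/45805·(0.994400+0.945600+0.914800+0.870500))/(1+1448/45805) = 1069/1250 ≈ 0.855200
step 6 [6y] zero: DF = P = 519/625 ≈ 0.830400

1 1 1243/1250
2 2 591/625
3 3 2287/2500
4 4 1741/2000
5 5 1069/1250
6 6 519/625
s(3y) = (1/(2287/2500) − 1)/(3) = 71/2287 ≈ 3.1045%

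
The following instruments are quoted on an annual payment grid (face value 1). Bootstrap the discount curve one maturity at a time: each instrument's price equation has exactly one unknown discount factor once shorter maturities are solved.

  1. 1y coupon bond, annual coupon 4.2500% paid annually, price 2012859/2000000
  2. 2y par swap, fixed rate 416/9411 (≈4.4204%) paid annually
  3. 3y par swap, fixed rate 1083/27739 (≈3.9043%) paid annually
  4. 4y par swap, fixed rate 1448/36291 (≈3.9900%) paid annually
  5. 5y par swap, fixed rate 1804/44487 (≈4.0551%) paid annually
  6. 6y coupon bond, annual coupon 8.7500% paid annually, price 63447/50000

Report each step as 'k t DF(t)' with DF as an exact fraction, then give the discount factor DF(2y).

step 1 [1y] bond c/1=17/400: DF=(2012859/2000000 − 17/400·(0))/(1+17/400) = 4827/5000 ≈ 0.965400
step 2 [2y] swap r/1=416/9411: DF=(1 − 416/9411·(0.965400))/(1+416/9411) = 573/625 ≈ 0.916800
step 3 [3y] swap r/1=1083/27739: DF=(1 − 1083/27739·(0.965400+0.916800))/(1+1083/27739) = 8917/10000 ≈ 0.891700
step 4 [4y] swap r/1=1448/36291: DF=(1 − 1448/36291·(0.965400+0.916800+0.891700))/(1+1448/36291) = 1069/1250 ≈ 0.855200
step 5 [5y] swap r/1=1804/44487: DF=(1 − 1804/44487·(0.965400+0.916800+0.891700+0.855200))/(1+1804/44487) = 2049/2500 ≈ 0.819600
step 6 [6y] bond c/1=7/80: DF=(63447/50000 − 7/80·(0.965400+0.916800+0.891700+0.855200+0.819600))/(1+7/80) = 8089/10000 ≈ 0.808900

1 1 4827/5000
2 2 573/625
3 3 8917/10000
4 4 1069/1250
5 5 2049/2500
6 6 8089/10000
DF(2y) = 573/625 ≈ 0.916800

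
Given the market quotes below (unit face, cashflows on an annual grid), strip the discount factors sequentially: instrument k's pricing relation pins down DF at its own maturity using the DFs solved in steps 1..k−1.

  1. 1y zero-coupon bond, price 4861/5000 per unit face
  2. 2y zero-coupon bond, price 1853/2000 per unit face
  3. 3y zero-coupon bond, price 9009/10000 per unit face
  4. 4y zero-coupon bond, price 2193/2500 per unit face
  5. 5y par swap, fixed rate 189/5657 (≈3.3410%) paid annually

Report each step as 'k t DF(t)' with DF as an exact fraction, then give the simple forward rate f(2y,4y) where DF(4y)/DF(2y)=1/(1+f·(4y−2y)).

step 1 [1y] zero: DF = P = 4861/5000 ≈ 0.972200
step 2 [2y] zero: DF = P = 1853/2000 ≈ 0.926500
step 3 [3y] zero: DF = P = 9009/10000 ≈ 0.900900
step 4 [4y] zero: DF = P = 2193/2500 ≈ 0.877200
step 5 [5y] swap r/1=189/5657: DF=(1 − 189/5657·(0.972200+0.926500+0.900900+0.877200))/(1+189/5657) = 1061/1250 ≈ 0.848800

1 1 4861/5000
2 2 1853/2000
3 3 9009/10000
4 4 2193/2500
5 5 1061/1250
f(2y,4y) = ((1853/2000)/(2193/2500) − 1)/(2) = 29/1032 ≈ 2.8101%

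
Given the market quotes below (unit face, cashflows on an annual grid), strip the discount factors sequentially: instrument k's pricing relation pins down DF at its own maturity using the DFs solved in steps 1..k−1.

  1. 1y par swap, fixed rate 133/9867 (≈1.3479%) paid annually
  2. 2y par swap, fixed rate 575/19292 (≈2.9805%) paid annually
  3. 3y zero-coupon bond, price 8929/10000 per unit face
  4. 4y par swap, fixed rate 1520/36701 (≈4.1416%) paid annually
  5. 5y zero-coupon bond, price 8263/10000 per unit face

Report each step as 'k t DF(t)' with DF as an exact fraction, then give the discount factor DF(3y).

step 1 [1y] swap r/1=133/9867: DF=(1 − 133/9867·(0))/(1+133/9867) = 9867/10000 ≈ 0.986700
step 2 [2y] swap r/1=575/19292: DF=(1 − 575/19292·(0.986700))/(1+575/19292) = 377/400 ≈ 0.942500
step 3 [3y] zero: DF = P = 8929/10000 ≈ 0.892900
step 4 [4y] swap r/1=1520/36701: DF=(1 − 1520/36701·(0.986700+0.942500+0.892900))/(1+1520/36701) = 106/125 ≈ 0.848000
step 5 [5y] zero: DF = P = 8263/10000 ≈ 0.826300

1 1 9867/10000
2 2 377/400
3 3 8929/10000
4 4 106/125
5 5 8263/10000
DF(3y) = 8929/10000 ≈ 0.892900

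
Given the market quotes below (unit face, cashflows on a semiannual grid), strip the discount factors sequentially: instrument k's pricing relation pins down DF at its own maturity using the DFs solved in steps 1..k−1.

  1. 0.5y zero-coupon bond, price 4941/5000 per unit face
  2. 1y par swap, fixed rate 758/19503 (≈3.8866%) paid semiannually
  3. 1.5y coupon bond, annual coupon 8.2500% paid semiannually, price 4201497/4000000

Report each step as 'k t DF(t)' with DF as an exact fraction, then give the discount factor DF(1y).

1 1/2 4941/5000
2 1 9621/10000
3 3/2 1863/2000
DF(1y) = 9621/10000 ≈ 0.962100

step 1 [0.5y] zero: DF = P = 4941/5000 ≈ 0.988200
step 2 [1y] swap r/2=379/19503: DF=(1 − 379/19503·(0.988200))/(1+379/19503) = 9621/10000 ≈ 0.962100
step 3 [1.5y] bond c/2=33/800: DF=(4201497/4000000 − 33/800·(0.988200+0.962100))/(1+33/800) = 1863/2000 ≈ 0.931500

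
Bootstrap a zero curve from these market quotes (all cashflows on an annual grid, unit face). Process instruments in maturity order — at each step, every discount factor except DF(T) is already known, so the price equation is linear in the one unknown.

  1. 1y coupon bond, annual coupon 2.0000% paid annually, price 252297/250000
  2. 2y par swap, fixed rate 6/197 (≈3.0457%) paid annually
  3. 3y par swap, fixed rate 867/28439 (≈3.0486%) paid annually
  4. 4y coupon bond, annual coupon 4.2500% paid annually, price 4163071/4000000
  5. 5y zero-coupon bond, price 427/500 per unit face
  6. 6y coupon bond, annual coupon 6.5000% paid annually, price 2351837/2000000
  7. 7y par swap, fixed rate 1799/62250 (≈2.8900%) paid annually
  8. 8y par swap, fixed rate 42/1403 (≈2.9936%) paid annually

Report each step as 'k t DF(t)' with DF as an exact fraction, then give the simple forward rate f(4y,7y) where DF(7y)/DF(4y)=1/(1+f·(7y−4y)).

step 1 [1y] bond c/1=1/50: DF=(252297/250000 − 1/50·(0))/(1+1/50) = 4947/5000 ≈ 0.989400
step 2 [2y] swap r/1=6/197: DF=(1 − 6/197·(0.989400))/(1+6/197) = 2353/2500 ≈ 0.941200
step 3 [3y] swap r/1=867/28439: DF=(1 − 867/28439·(0.989400+0.941200))/(1+867/28439) = 9133/10000 ≈ 0.913300
step 4 [4y] bond c/1=17/400: DF=(4163071/4000000 − 17/400·(0.989400+0.941200+0.913300))/(1+17/400) = 1103/1250 ≈ 0.882400
step 5 [5y] zero: DF = P = 427/500 ≈ 0.854000
step 6 [6y] bond c/1=13/200: DF=(2351837/2000000 − 13/200·(0.989400+0.941200+0.913300+0.882400+0.854000))/(1+13/200) = 4123/5000 ≈ 0.824600
step 7 [7y] swap r/1=1799/62250: DF=(1 − 1799/62250·(0.989400+0.941200+0.913300+0.882400+0.854000+0.824600))/(1+1799/62250) = 8201/10000 ≈ 0.820100
step 8 [8y] swap r/1=42/1403: DF=(1 − 42/1403·(0.989400+0.941200+0.913300+0.882400+0.854000+0.824600+0.820100))/(1+42/1403) = 79/100 ≈ 0.790000

1 1 4947/5000
2 2 2353/2500
3 3 9133/10000
4 4 1103/1250
5 5 427/500
6 6 4123/5000
7 7 8201/10000
8 8 79/100
f(4y,7y) = ((1103/1250)/(8201/10000) − 1)/(3) = 623/24603 ≈ 2.5322%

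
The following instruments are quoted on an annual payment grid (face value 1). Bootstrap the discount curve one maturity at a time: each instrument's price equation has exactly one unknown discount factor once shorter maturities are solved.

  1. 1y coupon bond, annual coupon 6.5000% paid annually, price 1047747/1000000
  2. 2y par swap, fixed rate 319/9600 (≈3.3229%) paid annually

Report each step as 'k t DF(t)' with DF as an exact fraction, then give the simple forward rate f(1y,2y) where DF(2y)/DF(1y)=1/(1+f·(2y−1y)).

step 1 [1y] bond c/1=13/200: DF=(1047747/1000000 − 13/200·(0))/(1+13/200) = 4919/5000 ≈ 0.983800
step 2 [2y] swap r/1=319/9600: DF=(1 − 319/9600·(0.983800))/(1+319/9600) = 4681/5000 ≈ 0.936200

1 1 4919/5000
2 2 4681/5000
f(1y,2y) = ((4919/5000)/(4681/5000) − 1)/(1) = 238/4681 ≈ 5.0844%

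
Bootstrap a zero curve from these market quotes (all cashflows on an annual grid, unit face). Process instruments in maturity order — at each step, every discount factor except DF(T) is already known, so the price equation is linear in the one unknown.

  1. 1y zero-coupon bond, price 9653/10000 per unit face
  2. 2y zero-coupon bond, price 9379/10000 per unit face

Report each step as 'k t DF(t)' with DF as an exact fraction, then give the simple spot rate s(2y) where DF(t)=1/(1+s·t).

step 1 [1y] zero: DF = P = 9653/10000 ≈ 0.965300
step 2 [2y] zero: DF = P = 9379/10000 ≈ 0.937900

1 1 9653/10000
2 2 9379/10000
s(2y) = (1/(9379/10000) − 1)/(2) = 621/18758 ≈ 3.3106%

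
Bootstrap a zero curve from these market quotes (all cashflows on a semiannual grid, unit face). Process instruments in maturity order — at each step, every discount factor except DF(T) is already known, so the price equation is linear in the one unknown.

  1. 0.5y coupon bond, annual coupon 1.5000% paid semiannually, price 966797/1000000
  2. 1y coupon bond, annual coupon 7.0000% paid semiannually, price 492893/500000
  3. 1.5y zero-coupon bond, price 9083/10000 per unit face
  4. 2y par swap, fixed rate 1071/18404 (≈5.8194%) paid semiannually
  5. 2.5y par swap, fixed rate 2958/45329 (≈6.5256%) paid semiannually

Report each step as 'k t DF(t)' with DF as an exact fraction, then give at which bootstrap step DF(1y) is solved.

1 1/2 2399/2500
2 1 23/25
3 3/2 9083/10000
4 2 8929/10000
5 5/2 8521/10000
DF(1y) is solved at step 2

step 1 [0.5y] bond c/2=3/400: DF=(966797/1000000 − 3/400·(0))/(1+3/400) = 2399/2500 ≈ 0.959600
step 2 [1y] bond c/2=7/200: DF=(492893/500000 − 7/200·(0.959600))/(1+7/200) = 23/25 ≈ 0.920000
step 3 [1.5y] zero: DF = P = 9083/10000 ≈ 0.908300
step 4 [2y] swap r/2=1071/36808: DF=(1 − 1071/36808·(0.959600+0.920000+0.908300))/(1+1071/36808) = 8929/10000 ≈ 0.892900
step 5 [2.5y] swap r/2=1479/45329: DF=(1 − 1479/45329·(0.959600+0.920000+0.908300+0.892900))/(1+1479/45329) = 8521/10000 ≈ 0.852100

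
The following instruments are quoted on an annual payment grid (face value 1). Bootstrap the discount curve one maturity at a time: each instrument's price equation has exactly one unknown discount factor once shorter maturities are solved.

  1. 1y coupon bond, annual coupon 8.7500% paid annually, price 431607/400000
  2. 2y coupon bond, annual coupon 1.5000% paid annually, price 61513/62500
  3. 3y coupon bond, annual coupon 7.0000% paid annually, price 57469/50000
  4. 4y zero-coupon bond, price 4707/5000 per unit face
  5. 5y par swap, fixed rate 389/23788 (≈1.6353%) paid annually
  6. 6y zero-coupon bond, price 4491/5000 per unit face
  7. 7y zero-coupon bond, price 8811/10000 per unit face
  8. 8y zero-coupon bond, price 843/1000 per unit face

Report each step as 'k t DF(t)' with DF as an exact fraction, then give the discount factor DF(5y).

1 1 4961/5000
2 2 191/200
3 3 2367/2500
4 4 4707/5000
5 5 4611/5000
6 6 4491/5000
7 7 8811/10000
8 8 843/1000
DF(5y) = 4611/5000 ≈ 0.922200

step 1 [1y] bond c/1=7/80: DF=(431607/400000 − 7/80·(0))/(1+7/80) = 4961/5000 ≈ 0.992200
step 2 [2y] bond c/1=3/200: DF=(61513/62500 − 3/200·(0.992200))/(1+3/200) = 191/200 ≈ 0.955000
step 3 [3y] bond c/1=7/100: DF=(57469/50000 − 7/100·(0.992200+0.955000))/(1+7/100) = 2367/2500 ≈ 0.946800
step 4 [4y] zero: DF = P = 4707/5000 ≈ 0.941400
step 5 [5y] swap r/1=389/23788: DF=(1 − 389/23788·(0.992200+0.955000+0.946800+0.941400))/(1+389/23788) = 4611/5000 ≈ 0.922200
step 6 [6y] zero: DF = P = 4491/5000 ≈ 0.898200
step 7 [7y] zero: DF = P = 8811/10000 ≈ 0.881100
step 8 [8y] zero: DF = P = 843/1000 ≈ 0.843000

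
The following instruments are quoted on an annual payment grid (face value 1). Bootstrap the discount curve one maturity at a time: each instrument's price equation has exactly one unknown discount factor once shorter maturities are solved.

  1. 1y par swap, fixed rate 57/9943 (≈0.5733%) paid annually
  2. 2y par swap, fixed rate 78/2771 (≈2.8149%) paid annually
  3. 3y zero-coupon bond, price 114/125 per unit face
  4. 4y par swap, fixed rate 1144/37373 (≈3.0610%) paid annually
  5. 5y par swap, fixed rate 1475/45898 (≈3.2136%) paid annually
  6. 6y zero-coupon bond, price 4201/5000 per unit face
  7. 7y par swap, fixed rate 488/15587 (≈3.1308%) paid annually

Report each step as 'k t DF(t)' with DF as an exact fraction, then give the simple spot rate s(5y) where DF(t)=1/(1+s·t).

step 1 [1y] swap r/1=57/9943: DF=(1 − 57/9943·(0))/(1+57/9943) = 9943/10000 ≈ 0.994300
step 2 [2y] swap r/1=78/2771: DF=(1 − 78/2771·(0.994300))/(1+78/2771) = 4727/5000 ≈ 0.945400
step 3 [3y] zero: DF = P = 114/125 ≈ 0.912000
step 4 [4y] swap r/1=1144/37373: DF=(1 − 1144/37373·(0.994300+0.945400+0.912000))/(1+1144/37373) = 1107/1250 ≈ 0.885600
step 5 [5y] swap r/1=1475/45898: DF=(1 − 1475/45898·(0.994300+0.945400+0.912000+0.885600))/(1+1475/45898) = 341/400 ≈ 0.852500
step 6 [6y] zero: DF = P = 4201/5000 ≈ 0.840200
step 7 [7y] swap r/1=488/15587: DF=(1 − 488/15587·(0.994300+0.945400+0.912000+0.885600+0.852500+0.840200))/(1+488/15587) = 503/625 ≈ 0.804800

1 1 9943/10000
2 2 4727/5000
3 3 114/125
4 4 1107/1250
5 5 341/400
6 6 4201/5000
7 7 503/625
s(5y) = (1/(341/400) − 1)/(5) = 59/1705 ≈ 3.4604%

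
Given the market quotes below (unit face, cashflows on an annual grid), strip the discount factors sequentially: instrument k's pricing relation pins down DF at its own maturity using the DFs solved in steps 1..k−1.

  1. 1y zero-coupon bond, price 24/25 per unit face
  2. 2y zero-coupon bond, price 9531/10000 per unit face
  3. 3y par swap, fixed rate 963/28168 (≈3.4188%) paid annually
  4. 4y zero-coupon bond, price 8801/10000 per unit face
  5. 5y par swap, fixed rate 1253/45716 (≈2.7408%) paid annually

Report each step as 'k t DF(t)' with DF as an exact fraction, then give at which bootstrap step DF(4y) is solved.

step 1 [1y] zero: DF = P = 24/25 ≈ 0.960000
step 2 [2y] zero: DF = P = 9531/10000 ≈ 0.953100
step 3 [3y] swap r/1=963/28168: DF=(1 − 963/28168·(0.960000+0.953100))/(1+963/28168) = 9037/10000 ≈ 0.903700
step 4 [4y] zero: DF = P = 8801/10000 ≈ 0.880100
step 5 [5y] swap r/1=1253/45716: DF=(1 − 1253/45716·(0.960000+0.953100+0.903700+0.880100))/(1+1253/45716) = 8747/10000 ≈ 0.874700

1 1 24/25
2 2 9531/10000
3 3 9037/10000
4 4 8801/10000
5 5 8747/10000
DF(4y) is solved at step 4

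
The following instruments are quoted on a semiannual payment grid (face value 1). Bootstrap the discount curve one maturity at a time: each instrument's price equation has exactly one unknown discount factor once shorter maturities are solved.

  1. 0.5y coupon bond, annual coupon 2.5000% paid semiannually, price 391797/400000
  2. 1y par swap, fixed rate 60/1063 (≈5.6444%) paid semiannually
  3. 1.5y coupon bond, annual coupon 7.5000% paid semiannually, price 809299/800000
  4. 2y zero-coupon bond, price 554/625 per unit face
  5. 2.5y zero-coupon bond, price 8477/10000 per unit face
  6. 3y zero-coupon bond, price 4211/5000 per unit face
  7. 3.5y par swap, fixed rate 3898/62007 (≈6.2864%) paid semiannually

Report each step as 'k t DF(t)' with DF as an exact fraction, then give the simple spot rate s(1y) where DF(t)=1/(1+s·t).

step 1 [0.5y] bond c/2=1/80: DF=(391797/400000 − 1/80·(0))/(1+1/80) = 4837/5000 ≈ 0.967400
step 2 [1y] swap r/2=30/1063: DF=(1 − 30/1063·(0.967400))/(1+30/1063) = 473/500 ≈ 0.946000
step 3 [1.5y] bond c/2=3/80: DF=(809299/800000 − 3/80·(0.967400+0.946000))/(1+3/80) = 9059/10000 ≈ 0.905900
step 4 [2y] zero: DF = P = 554/625 ≈ 0.886400
step 5 [2.5y] zero: DF = P = 8477/10000 ≈ 0.847700
step 6 [3y] zero: DF = P = 4211/5000 ≈ 0.842200
step 7 [3.5y] swap r/2=1949/62007: DF=(1 − 1949/62007·(0.967400+0.946000+0.905900+0.886400+0.847700+0.842200))/(1+1949/62007) = 8051/10000 ≈ 0.805100

1 1/2 4837/5000
2 1 473/500
3 3/2 9059/10000
4 2 554/625
5 5/2 8477/10000
6 3 4211/5000
7 7/2 8051/10000
s(1y) = (1/(473/500) − 1)/(1) = 27/473 ≈ 5.7082%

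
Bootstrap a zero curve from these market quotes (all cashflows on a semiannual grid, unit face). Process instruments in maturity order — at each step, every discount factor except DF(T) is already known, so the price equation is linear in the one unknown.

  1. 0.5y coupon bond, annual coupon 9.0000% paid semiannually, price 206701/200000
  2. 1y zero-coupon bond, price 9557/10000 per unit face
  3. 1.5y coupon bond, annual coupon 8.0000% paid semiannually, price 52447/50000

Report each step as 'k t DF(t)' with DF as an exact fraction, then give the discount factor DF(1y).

step 1 [0.5y] bond c/2=9/200: DF=(206701/200000 − 9/200·(0))/(1+9/200) = 989/1000 ≈ 0.989000
step 2 [1y] zero: DF = P = 9557/10000 ≈ 0.955700
step 3 [1.5y] bond c/2=1/25: DF=(52447/50000 − 1/25·(0.989000+0.955700))/(1+1/25) = 4669/5000 ≈ 0.933800

1 1/2 989/1000
2 1 9557/10000
3 3/2 4669/5000
DF(1y) = 9557/10000 ≈ 0.955700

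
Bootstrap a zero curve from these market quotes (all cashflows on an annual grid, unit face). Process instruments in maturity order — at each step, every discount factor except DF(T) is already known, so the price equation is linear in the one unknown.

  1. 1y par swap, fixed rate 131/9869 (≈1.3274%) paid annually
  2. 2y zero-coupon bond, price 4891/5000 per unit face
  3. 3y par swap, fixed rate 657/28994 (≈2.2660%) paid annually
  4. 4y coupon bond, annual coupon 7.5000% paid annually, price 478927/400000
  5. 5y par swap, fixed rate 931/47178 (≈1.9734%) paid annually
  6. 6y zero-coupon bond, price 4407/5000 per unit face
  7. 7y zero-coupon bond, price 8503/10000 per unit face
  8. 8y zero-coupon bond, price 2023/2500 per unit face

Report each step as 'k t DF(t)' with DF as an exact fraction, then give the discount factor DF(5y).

step 1 [1y] swap r/1=131/9869: DF=(1 − 131/9869·(0))/(1+131/9869) = 9869/10000 ≈ 0.986900
step 2 [2y] zero: DF = P = 4891/5000 ≈ 0.978200
step 3 [3y] swap r/1=657/28994: DF=(1 − 657/28994·(0.986900+0.978200))/(1+657/28994) = 9343/10000 ≈ 0.934300
step 4 [4y] bond c/1=3/40: DF=(478927/400000 − 3/40·(0.986900+0.978200+0.934300))/(1+3/40) = 1823/2000 ≈ 0.911500
step 5 [5y] swap r/1=931/47178: DF=(1 − 931/47178·(0.986900+0.978200+0.934300+0.911500))/(1+931/47178) = 9069/10000 ≈ 0.906900
step 6 [6y] zero: DF = P = 4407/5000 ≈ 0.881400
step 7 [7y] zero: DF = P = 8503/10000 ≈ 0.850300
step 8 [8y] zero: DF = P = 2023/2500 ≈ 0.809200

1 1 9869/10000
2 2 4891/5000
3 3 9343/10000
4 4 1823/2000
5 5 9069/10000
6 6 4407/5000
7 7 8503/10000
8 8 2023/2500
DF(5y) = 9069/10000 ≈ 0.906900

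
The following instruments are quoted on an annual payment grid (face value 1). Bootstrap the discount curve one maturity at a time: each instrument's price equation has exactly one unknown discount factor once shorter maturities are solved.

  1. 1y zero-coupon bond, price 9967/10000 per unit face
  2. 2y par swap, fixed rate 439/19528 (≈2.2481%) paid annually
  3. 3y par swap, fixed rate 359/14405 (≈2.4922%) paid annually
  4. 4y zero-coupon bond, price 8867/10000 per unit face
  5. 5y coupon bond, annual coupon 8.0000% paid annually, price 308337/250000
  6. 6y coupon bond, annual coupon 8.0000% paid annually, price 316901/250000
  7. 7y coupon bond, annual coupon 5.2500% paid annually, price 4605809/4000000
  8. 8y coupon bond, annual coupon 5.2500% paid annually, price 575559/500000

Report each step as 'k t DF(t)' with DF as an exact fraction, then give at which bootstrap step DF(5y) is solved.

1 1 9967/10000
2 2 9561/10000
3 3 4641/5000
4 4 8867/10000
5 5 8629/10000
6 6 8307/10000
7 7 1027/1250
8 8 7803/10000
DF(5y) is solved at step 5

step 1 [1y] zero: DF = P = 9967/10000 ≈ 0.996700
step 2 [2y] swap r/1=439/19528: DF=(1 − 439/19528·(0.996700))/(1+439/19528) = 9561/10000 ≈ 0.956100
step 3 [3y] swap r/1=359/14405: DF=(1 − 359/14405·(0.996700+0.956100))/(1+359/14405) = 4641/5000 ≈ 0.928200
step 4 [4y] zero: DF = P = 8867/10000 ≈ 0.886700
step 5 [5y] bond c/1=2/25: DF=(308337/250000 − 2/25·(0.996700+0.956100+0.928200+0.886700))/(1+2/25) = 8629/10000 ≈ 0.862900
step 6 [6y] bond c/1=2/25: DF=(316901/250000 − 2/25·(0.996700+0.956100+0.928200+0.886700+0.862900))/(1+2/25) = 8307/10000 ≈ 0.830700
step 7 [7y] bond c/1=21/400: DF=(4605809/4000000 − 21/400·(0.996700+0.956100+0.928200+0.886700+0.862900+0.830700))/(1+21/400) = 1027/1250 ≈ 0.821600
step 8 [8y] bond c/1=21/400: DF=(575559/500000 − 21/400·(0.996700+0.956100+0.928200+0.886700+0.862900+0.830700+0.821600))/(1+21/400) = 7803/10000 ≈ 0.780300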